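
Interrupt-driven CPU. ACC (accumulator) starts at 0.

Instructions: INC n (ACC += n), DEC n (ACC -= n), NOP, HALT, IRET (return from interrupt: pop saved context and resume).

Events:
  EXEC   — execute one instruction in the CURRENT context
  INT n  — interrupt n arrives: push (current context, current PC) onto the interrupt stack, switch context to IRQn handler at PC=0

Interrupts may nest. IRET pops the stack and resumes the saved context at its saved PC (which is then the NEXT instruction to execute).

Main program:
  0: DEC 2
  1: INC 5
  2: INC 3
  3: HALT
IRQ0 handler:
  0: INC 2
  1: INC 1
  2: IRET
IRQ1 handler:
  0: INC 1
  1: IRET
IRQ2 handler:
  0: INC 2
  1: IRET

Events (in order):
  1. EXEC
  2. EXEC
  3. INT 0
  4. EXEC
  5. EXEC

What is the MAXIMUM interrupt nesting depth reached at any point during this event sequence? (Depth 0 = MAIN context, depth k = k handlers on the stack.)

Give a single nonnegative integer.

Answer: 1

Derivation:
Event 1 (EXEC): [MAIN] PC=0: DEC 2 -> ACC=-2 [depth=0]
Event 2 (EXEC): [MAIN] PC=1: INC 5 -> ACC=3 [depth=0]
Event 3 (INT 0): INT 0 arrives: push (MAIN, PC=2), enter IRQ0 at PC=0 (depth now 1) [depth=1]
Event 4 (EXEC): [IRQ0] PC=0: INC 2 -> ACC=5 [depth=1]
Event 5 (EXEC): [IRQ0] PC=1: INC 1 -> ACC=6 [depth=1]
Max depth observed: 1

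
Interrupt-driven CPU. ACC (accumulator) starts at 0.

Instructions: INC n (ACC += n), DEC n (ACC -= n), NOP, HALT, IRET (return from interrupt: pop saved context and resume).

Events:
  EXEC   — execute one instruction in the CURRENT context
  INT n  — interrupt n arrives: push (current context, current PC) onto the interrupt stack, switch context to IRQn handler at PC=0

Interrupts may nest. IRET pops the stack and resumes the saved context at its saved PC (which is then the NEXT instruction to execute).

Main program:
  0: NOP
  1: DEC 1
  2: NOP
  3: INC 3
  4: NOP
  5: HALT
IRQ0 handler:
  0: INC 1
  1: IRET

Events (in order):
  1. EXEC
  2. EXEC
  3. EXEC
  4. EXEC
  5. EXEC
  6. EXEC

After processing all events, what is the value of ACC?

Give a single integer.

Event 1 (EXEC): [MAIN] PC=0: NOP
Event 2 (EXEC): [MAIN] PC=1: DEC 1 -> ACC=-1
Event 3 (EXEC): [MAIN] PC=2: NOP
Event 4 (EXEC): [MAIN] PC=3: INC 3 -> ACC=2
Event 5 (EXEC): [MAIN] PC=4: NOP
Event 6 (EXEC): [MAIN] PC=5: HALT

Answer: 2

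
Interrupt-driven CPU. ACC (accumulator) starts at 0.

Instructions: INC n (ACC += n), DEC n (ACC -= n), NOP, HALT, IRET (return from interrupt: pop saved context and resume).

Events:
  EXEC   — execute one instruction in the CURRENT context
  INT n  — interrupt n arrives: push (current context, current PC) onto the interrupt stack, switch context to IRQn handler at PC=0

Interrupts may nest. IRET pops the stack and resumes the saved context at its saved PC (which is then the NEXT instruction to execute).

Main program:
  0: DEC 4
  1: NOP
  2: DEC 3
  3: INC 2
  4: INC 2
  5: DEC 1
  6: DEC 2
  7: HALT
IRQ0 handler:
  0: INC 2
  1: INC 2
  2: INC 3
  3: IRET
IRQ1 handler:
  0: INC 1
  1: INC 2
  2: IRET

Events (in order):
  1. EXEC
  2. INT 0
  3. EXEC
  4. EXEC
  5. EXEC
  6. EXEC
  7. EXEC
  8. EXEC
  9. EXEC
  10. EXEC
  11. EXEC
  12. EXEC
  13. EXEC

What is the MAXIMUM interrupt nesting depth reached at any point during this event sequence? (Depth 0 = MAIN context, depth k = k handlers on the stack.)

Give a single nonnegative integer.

Event 1 (EXEC): [MAIN] PC=0: DEC 4 -> ACC=-4 [depth=0]
Event 2 (INT 0): INT 0 arrives: push (MAIN, PC=1), enter IRQ0 at PC=0 (depth now 1) [depth=1]
Event 3 (EXEC): [IRQ0] PC=0: INC 2 -> ACC=-2 [depth=1]
Event 4 (EXEC): [IRQ0] PC=1: INC 2 -> ACC=0 [depth=1]
Event 5 (EXEC): [IRQ0] PC=2: INC 3 -> ACC=3 [depth=1]
Event 6 (EXEC): [IRQ0] PC=3: IRET -> resume MAIN at PC=1 (depth now 0) [depth=0]
Event 7 (EXEC): [MAIN] PC=1: NOP [depth=0]
Event 8 (EXEC): [MAIN] PC=2: DEC 3 -> ACC=0 [depth=0]
Event 9 (EXEC): [MAIN] PC=3: INC 2 -> ACC=2 [depth=0]
Event 10 (EXEC): [MAIN] PC=4: INC 2 -> ACC=4 [depth=0]
Event 11 (EXEC): [MAIN] PC=5: DEC 1 -> ACC=3 [depth=0]
Event 12 (EXEC): [MAIN] PC=6: DEC 2 -> ACC=1 [depth=0]
Event 13 (EXEC): [MAIN] PC=7: HALT [depth=0]
Max depth observed: 1

Answer: 1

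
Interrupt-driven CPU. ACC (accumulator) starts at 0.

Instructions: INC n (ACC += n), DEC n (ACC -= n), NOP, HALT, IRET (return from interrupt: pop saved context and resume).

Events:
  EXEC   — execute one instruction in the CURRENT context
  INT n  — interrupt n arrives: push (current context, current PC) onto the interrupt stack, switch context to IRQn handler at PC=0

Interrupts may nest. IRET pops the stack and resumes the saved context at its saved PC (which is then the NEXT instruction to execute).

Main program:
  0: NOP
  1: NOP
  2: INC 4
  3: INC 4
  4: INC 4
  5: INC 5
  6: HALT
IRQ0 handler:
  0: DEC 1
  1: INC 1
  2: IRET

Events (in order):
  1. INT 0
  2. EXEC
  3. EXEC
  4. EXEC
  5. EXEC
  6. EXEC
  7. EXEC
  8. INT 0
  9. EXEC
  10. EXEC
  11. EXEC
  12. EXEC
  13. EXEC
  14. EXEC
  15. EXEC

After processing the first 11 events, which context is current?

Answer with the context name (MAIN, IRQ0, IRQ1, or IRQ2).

Answer: MAIN

Derivation:
Event 1 (INT 0): INT 0 arrives: push (MAIN, PC=0), enter IRQ0 at PC=0 (depth now 1)
Event 2 (EXEC): [IRQ0] PC=0: DEC 1 -> ACC=-1
Event 3 (EXEC): [IRQ0] PC=1: INC 1 -> ACC=0
Event 4 (EXEC): [IRQ0] PC=2: IRET -> resume MAIN at PC=0 (depth now 0)
Event 5 (EXEC): [MAIN] PC=0: NOP
Event 6 (EXEC): [MAIN] PC=1: NOP
Event 7 (EXEC): [MAIN] PC=2: INC 4 -> ACC=4
Event 8 (INT 0): INT 0 arrives: push (MAIN, PC=3), enter IRQ0 at PC=0 (depth now 1)
Event 9 (EXEC): [IRQ0] PC=0: DEC 1 -> ACC=3
Event 10 (EXEC): [IRQ0] PC=1: INC 1 -> ACC=4
Event 11 (EXEC): [IRQ0] PC=2: IRET -> resume MAIN at PC=3 (depth now 0)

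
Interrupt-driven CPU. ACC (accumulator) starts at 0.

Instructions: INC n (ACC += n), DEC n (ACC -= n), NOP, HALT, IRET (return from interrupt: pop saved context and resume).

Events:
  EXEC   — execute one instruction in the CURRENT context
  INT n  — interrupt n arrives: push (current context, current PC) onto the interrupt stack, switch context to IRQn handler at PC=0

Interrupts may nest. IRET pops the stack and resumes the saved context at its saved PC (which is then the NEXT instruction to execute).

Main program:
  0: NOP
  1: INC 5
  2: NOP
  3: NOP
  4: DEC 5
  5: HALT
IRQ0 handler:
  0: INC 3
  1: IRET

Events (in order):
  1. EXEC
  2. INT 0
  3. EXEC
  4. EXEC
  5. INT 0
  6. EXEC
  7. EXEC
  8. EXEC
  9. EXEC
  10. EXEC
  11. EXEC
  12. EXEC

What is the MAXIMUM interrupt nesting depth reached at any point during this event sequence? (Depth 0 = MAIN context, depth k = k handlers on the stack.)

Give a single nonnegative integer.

Event 1 (EXEC): [MAIN] PC=0: NOP [depth=0]
Event 2 (INT 0): INT 0 arrives: push (MAIN, PC=1), enter IRQ0 at PC=0 (depth now 1) [depth=1]
Event 3 (EXEC): [IRQ0] PC=0: INC 3 -> ACC=3 [depth=1]
Event 4 (EXEC): [IRQ0] PC=1: IRET -> resume MAIN at PC=1 (depth now 0) [depth=0]
Event 5 (INT 0): INT 0 arrives: push (MAIN, PC=1), enter IRQ0 at PC=0 (depth now 1) [depth=1]
Event 6 (EXEC): [IRQ0] PC=0: INC 3 -> ACC=6 [depth=1]
Event 7 (EXEC): [IRQ0] PC=1: IRET -> resume MAIN at PC=1 (depth now 0) [depth=0]
Event 8 (EXEC): [MAIN] PC=1: INC 5 -> ACC=11 [depth=0]
Event 9 (EXEC): [MAIN] PC=2: NOP [depth=0]
Event 10 (EXEC): [MAIN] PC=3: NOP [depth=0]
Event 11 (EXEC): [MAIN] PC=4: DEC 5 -> ACC=6 [depth=0]
Event 12 (EXEC): [MAIN] PC=5: HALT [depth=0]
Max depth observed: 1

Answer: 1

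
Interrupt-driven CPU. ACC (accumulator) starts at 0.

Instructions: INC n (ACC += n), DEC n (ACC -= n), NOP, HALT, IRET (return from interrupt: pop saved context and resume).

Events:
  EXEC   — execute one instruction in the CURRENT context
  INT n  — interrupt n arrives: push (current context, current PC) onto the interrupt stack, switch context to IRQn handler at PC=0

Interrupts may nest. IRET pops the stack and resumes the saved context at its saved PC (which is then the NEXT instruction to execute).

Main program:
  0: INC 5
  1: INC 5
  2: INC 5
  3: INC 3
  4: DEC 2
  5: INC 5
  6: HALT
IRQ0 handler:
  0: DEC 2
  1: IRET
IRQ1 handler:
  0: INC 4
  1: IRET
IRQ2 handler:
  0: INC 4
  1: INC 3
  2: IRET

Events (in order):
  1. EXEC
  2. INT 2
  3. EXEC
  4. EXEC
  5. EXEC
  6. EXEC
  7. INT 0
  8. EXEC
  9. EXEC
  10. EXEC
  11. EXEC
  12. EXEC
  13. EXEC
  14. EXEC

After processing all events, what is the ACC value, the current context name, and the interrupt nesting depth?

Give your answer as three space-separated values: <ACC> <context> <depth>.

Answer: 26 MAIN 0

Derivation:
Event 1 (EXEC): [MAIN] PC=0: INC 5 -> ACC=5
Event 2 (INT 2): INT 2 arrives: push (MAIN, PC=1), enter IRQ2 at PC=0 (depth now 1)
Event 3 (EXEC): [IRQ2] PC=0: INC 4 -> ACC=9
Event 4 (EXEC): [IRQ2] PC=1: INC 3 -> ACC=12
Event 5 (EXEC): [IRQ2] PC=2: IRET -> resume MAIN at PC=1 (depth now 0)
Event 6 (EXEC): [MAIN] PC=1: INC 5 -> ACC=17
Event 7 (INT 0): INT 0 arrives: push (MAIN, PC=2), enter IRQ0 at PC=0 (depth now 1)
Event 8 (EXEC): [IRQ0] PC=0: DEC 2 -> ACC=15
Event 9 (EXEC): [IRQ0] PC=1: IRET -> resume MAIN at PC=2 (depth now 0)
Event 10 (EXEC): [MAIN] PC=2: INC 5 -> ACC=20
Event 11 (EXEC): [MAIN] PC=3: INC 3 -> ACC=23
Event 12 (EXEC): [MAIN] PC=4: DEC 2 -> ACC=21
Event 13 (EXEC): [MAIN] PC=5: INC 5 -> ACC=26
Event 14 (EXEC): [MAIN] PC=6: HALT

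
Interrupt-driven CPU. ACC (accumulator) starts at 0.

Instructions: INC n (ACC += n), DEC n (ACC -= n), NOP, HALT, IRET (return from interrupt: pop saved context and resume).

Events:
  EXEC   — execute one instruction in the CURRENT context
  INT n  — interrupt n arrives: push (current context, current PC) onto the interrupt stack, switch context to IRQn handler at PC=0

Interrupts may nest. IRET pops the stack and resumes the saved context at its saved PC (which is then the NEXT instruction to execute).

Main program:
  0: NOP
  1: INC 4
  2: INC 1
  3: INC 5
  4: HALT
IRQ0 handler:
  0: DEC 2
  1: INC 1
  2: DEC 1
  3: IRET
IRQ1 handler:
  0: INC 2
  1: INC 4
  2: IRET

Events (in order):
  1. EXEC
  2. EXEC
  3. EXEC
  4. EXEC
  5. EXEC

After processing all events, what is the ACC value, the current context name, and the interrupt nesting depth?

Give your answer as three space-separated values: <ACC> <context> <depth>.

Event 1 (EXEC): [MAIN] PC=0: NOP
Event 2 (EXEC): [MAIN] PC=1: INC 4 -> ACC=4
Event 3 (EXEC): [MAIN] PC=2: INC 1 -> ACC=5
Event 4 (EXEC): [MAIN] PC=3: INC 5 -> ACC=10
Event 5 (EXEC): [MAIN] PC=4: HALT

Answer: 10 MAIN 0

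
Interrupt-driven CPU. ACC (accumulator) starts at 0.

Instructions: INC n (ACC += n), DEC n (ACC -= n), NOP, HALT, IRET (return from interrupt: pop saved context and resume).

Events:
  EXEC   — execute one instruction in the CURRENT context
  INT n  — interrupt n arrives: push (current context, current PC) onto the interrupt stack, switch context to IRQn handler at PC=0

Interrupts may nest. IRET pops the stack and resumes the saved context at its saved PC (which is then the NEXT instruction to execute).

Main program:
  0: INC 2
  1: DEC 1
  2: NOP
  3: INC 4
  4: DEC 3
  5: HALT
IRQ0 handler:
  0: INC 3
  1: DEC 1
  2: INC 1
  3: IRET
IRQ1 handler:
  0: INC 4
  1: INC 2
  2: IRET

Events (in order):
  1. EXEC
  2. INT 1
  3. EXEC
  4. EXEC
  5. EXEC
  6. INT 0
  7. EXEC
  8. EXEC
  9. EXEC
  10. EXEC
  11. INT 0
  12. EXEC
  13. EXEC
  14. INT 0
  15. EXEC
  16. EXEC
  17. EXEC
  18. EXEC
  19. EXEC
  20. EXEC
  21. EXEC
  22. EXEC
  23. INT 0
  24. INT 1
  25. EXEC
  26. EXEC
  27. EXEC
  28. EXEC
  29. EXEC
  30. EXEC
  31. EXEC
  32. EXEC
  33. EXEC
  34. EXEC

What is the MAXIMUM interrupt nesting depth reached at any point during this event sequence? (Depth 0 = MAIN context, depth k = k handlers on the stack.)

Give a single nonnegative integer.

Event 1 (EXEC): [MAIN] PC=0: INC 2 -> ACC=2 [depth=0]
Event 2 (INT 1): INT 1 arrives: push (MAIN, PC=1), enter IRQ1 at PC=0 (depth now 1) [depth=1]
Event 3 (EXEC): [IRQ1] PC=0: INC 4 -> ACC=6 [depth=1]
Event 4 (EXEC): [IRQ1] PC=1: INC 2 -> ACC=8 [depth=1]
Event 5 (EXEC): [IRQ1] PC=2: IRET -> resume MAIN at PC=1 (depth now 0) [depth=0]
Event 6 (INT 0): INT 0 arrives: push (MAIN, PC=1), enter IRQ0 at PC=0 (depth now 1) [depth=1]
Event 7 (EXEC): [IRQ0] PC=0: INC 3 -> ACC=11 [depth=1]
Event 8 (EXEC): [IRQ0] PC=1: DEC 1 -> ACC=10 [depth=1]
Event 9 (EXEC): [IRQ0] PC=2: INC 1 -> ACC=11 [depth=1]
Event 10 (EXEC): [IRQ0] PC=3: IRET -> resume MAIN at PC=1 (depth now 0) [depth=0]
Event 11 (INT 0): INT 0 arrives: push (MAIN, PC=1), enter IRQ0 at PC=0 (depth now 1) [depth=1]
Event 12 (EXEC): [IRQ0] PC=0: INC 3 -> ACC=14 [depth=1]
Event 13 (EXEC): [IRQ0] PC=1: DEC 1 -> ACC=13 [depth=1]
Event 14 (INT 0): INT 0 arrives: push (IRQ0, PC=2), enter IRQ0 at PC=0 (depth now 2) [depth=2]
Event 15 (EXEC): [IRQ0] PC=0: INC 3 -> ACC=16 [depth=2]
Event 16 (EXEC): [IRQ0] PC=1: DEC 1 -> ACC=15 [depth=2]
Event 17 (EXEC): [IRQ0] PC=2: INC 1 -> ACC=16 [depth=2]
Event 18 (EXEC): [IRQ0] PC=3: IRET -> resume IRQ0 at PC=2 (depth now 1) [depth=1]
Event 19 (EXEC): [IRQ0] PC=2: INC 1 -> ACC=17 [depth=1]
Event 20 (EXEC): [IRQ0] PC=3: IRET -> resume MAIN at PC=1 (depth now 0) [depth=0]
Event 21 (EXEC): [MAIN] PC=1: DEC 1 -> ACC=16 [depth=0]
Event 22 (EXEC): [MAIN] PC=2: NOP [depth=0]
Event 23 (INT 0): INT 0 arrives: push (MAIN, PC=3), enter IRQ0 at PC=0 (depth now 1) [depth=1]
Event 24 (INT 1): INT 1 arrives: push (IRQ0, PC=0), enter IRQ1 at PC=0 (depth now 2) [depth=2]
Event 25 (EXEC): [IRQ1] PC=0: INC 4 -> ACC=20 [depth=2]
Event 26 (EXEC): [IRQ1] PC=1: INC 2 -> ACC=22 [depth=2]
Event 27 (EXEC): [IRQ1] PC=2: IRET -> resume IRQ0 at PC=0 (depth now 1) [depth=1]
Event 28 (EXEC): [IRQ0] PC=0: INC 3 -> ACC=25 [depth=1]
Event 29 (EXEC): [IRQ0] PC=1: DEC 1 -> ACC=24 [depth=1]
Event 30 (EXEC): [IRQ0] PC=2: INC 1 -> ACC=25 [depth=1]
Event 31 (EXEC): [IRQ0] PC=3: IRET -> resume MAIN at PC=3 (depth now 0) [depth=0]
Event 32 (EXEC): [MAIN] PC=3: INC 4 -> ACC=29 [depth=0]
Event 33 (EXEC): [MAIN] PC=4: DEC 3 -> ACC=26 [depth=0]
Event 34 (EXEC): [MAIN] PC=5: HALT [depth=0]
Max depth observed: 2

Answer: 2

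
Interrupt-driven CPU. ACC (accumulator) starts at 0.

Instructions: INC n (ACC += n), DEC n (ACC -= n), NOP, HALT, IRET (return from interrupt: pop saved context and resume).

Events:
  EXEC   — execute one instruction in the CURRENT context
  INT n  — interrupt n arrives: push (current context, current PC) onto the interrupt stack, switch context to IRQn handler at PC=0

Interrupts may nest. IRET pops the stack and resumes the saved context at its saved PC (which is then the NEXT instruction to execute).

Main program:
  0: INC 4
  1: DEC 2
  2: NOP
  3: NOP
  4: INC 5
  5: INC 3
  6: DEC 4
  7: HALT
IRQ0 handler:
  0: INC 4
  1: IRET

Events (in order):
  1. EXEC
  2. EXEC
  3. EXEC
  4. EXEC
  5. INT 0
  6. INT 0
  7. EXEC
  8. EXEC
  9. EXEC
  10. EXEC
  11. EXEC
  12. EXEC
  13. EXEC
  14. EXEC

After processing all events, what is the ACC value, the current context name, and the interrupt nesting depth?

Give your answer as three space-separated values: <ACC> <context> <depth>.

Event 1 (EXEC): [MAIN] PC=0: INC 4 -> ACC=4
Event 2 (EXEC): [MAIN] PC=1: DEC 2 -> ACC=2
Event 3 (EXEC): [MAIN] PC=2: NOP
Event 4 (EXEC): [MAIN] PC=3: NOP
Event 5 (INT 0): INT 0 arrives: push (MAIN, PC=4), enter IRQ0 at PC=0 (depth now 1)
Event 6 (INT 0): INT 0 arrives: push (IRQ0, PC=0), enter IRQ0 at PC=0 (depth now 2)
Event 7 (EXEC): [IRQ0] PC=0: INC 4 -> ACC=6
Event 8 (EXEC): [IRQ0] PC=1: IRET -> resume IRQ0 at PC=0 (depth now 1)
Event 9 (EXEC): [IRQ0] PC=0: INC 4 -> ACC=10
Event 10 (EXEC): [IRQ0] PC=1: IRET -> resume MAIN at PC=4 (depth now 0)
Event 11 (EXEC): [MAIN] PC=4: INC 5 -> ACC=15
Event 12 (EXEC): [MAIN] PC=5: INC 3 -> ACC=18
Event 13 (EXEC): [MAIN] PC=6: DEC 4 -> ACC=14
Event 14 (EXEC): [MAIN] PC=7: HALT

Answer: 14 MAIN 0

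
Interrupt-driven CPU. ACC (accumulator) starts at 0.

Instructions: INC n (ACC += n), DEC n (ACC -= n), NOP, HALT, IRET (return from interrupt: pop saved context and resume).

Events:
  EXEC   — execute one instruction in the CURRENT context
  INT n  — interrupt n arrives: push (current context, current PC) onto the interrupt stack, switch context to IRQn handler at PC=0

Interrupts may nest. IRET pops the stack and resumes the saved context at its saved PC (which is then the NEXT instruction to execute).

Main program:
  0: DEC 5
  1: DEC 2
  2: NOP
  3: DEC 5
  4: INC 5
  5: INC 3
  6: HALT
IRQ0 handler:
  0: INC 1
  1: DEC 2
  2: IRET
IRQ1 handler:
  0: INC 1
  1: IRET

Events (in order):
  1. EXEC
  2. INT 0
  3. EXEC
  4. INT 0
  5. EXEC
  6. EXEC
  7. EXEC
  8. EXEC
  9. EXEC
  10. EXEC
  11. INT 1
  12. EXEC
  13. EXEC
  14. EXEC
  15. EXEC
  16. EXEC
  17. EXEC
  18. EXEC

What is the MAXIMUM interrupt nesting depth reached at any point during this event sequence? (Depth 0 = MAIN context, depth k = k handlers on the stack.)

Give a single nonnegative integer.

Event 1 (EXEC): [MAIN] PC=0: DEC 5 -> ACC=-5 [depth=0]
Event 2 (INT 0): INT 0 arrives: push (MAIN, PC=1), enter IRQ0 at PC=0 (depth now 1) [depth=1]
Event 3 (EXEC): [IRQ0] PC=0: INC 1 -> ACC=-4 [depth=1]
Event 4 (INT 0): INT 0 arrives: push (IRQ0, PC=1), enter IRQ0 at PC=0 (depth now 2) [depth=2]
Event 5 (EXEC): [IRQ0] PC=0: INC 1 -> ACC=-3 [depth=2]
Event 6 (EXEC): [IRQ0] PC=1: DEC 2 -> ACC=-5 [depth=2]
Event 7 (EXEC): [IRQ0] PC=2: IRET -> resume IRQ0 at PC=1 (depth now 1) [depth=1]
Event 8 (EXEC): [IRQ0] PC=1: DEC 2 -> ACC=-7 [depth=1]
Event 9 (EXEC): [IRQ0] PC=2: IRET -> resume MAIN at PC=1 (depth now 0) [depth=0]
Event 10 (EXEC): [MAIN] PC=1: DEC 2 -> ACC=-9 [depth=0]
Event 11 (INT 1): INT 1 arrives: push (MAIN, PC=2), enter IRQ1 at PC=0 (depth now 1) [depth=1]
Event 12 (EXEC): [IRQ1] PC=0: INC 1 -> ACC=-8 [depth=1]
Event 13 (EXEC): [IRQ1] PC=1: IRET -> resume MAIN at PC=2 (depth now 0) [depth=0]
Event 14 (EXEC): [MAIN] PC=2: NOP [depth=0]
Event 15 (EXEC): [MAIN] PC=3: DEC 5 -> ACC=-13 [depth=0]
Event 16 (EXEC): [MAIN] PC=4: INC 5 -> ACC=-8 [depth=0]
Event 17 (EXEC): [MAIN] PC=5: INC 3 -> ACC=-5 [depth=0]
Event 18 (EXEC): [MAIN] PC=6: HALT [depth=0]
Max depth observed: 2

Answer: 2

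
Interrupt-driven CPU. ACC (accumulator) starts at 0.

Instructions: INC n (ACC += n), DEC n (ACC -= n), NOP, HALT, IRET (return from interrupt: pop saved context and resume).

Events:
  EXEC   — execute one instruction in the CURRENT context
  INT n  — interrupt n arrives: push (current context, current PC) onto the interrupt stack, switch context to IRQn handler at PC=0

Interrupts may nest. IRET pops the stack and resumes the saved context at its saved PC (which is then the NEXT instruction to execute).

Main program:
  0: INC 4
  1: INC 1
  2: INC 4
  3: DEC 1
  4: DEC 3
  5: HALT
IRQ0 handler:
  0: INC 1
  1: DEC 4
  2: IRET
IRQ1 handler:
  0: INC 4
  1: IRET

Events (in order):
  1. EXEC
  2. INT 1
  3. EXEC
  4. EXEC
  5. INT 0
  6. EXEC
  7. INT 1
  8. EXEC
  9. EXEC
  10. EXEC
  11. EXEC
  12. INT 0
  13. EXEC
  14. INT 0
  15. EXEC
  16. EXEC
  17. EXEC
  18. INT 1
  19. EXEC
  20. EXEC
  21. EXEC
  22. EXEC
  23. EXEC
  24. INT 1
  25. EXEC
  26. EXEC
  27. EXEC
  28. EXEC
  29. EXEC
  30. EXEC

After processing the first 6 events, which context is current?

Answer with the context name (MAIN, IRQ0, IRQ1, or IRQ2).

Event 1 (EXEC): [MAIN] PC=0: INC 4 -> ACC=4
Event 2 (INT 1): INT 1 arrives: push (MAIN, PC=1), enter IRQ1 at PC=0 (depth now 1)
Event 3 (EXEC): [IRQ1] PC=0: INC 4 -> ACC=8
Event 4 (EXEC): [IRQ1] PC=1: IRET -> resume MAIN at PC=1 (depth now 0)
Event 5 (INT 0): INT 0 arrives: push (MAIN, PC=1), enter IRQ0 at PC=0 (depth now 1)
Event 6 (EXEC): [IRQ0] PC=0: INC 1 -> ACC=9

Answer: IRQ0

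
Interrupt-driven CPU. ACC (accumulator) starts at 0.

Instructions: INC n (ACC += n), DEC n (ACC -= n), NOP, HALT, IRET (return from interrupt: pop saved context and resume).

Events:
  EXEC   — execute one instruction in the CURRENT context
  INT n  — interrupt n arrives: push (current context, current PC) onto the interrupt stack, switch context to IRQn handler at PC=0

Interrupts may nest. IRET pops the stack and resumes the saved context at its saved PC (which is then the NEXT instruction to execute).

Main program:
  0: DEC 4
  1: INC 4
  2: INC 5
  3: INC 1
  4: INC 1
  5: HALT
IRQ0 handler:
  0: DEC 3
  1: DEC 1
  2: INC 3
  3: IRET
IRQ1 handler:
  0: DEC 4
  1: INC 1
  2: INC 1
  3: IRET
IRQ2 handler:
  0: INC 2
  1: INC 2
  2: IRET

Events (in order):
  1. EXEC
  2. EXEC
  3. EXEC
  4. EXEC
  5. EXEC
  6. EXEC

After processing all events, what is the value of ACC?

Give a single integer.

Event 1 (EXEC): [MAIN] PC=0: DEC 4 -> ACC=-4
Event 2 (EXEC): [MAIN] PC=1: INC 4 -> ACC=0
Event 3 (EXEC): [MAIN] PC=2: INC 5 -> ACC=5
Event 4 (EXEC): [MAIN] PC=3: INC 1 -> ACC=6
Event 5 (EXEC): [MAIN] PC=4: INC 1 -> ACC=7
Event 6 (EXEC): [MAIN] PC=5: HALT

Answer: 7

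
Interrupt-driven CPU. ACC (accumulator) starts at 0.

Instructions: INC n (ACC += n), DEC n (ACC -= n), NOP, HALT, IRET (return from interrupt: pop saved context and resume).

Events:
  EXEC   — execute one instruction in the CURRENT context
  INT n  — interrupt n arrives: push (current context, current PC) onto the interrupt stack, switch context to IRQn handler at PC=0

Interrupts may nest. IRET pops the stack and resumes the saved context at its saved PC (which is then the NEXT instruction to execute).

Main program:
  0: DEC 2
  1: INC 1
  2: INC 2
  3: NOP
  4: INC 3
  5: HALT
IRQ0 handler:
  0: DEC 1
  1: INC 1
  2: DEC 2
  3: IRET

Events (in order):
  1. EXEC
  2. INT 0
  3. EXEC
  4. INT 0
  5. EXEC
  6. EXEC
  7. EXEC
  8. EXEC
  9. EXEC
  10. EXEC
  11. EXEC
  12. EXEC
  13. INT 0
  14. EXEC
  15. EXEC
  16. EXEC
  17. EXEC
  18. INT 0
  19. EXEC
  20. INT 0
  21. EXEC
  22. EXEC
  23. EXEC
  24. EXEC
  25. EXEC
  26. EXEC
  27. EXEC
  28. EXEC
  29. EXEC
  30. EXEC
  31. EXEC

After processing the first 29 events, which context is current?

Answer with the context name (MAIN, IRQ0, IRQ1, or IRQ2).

Answer: MAIN

Derivation:
Event 1 (EXEC): [MAIN] PC=0: DEC 2 -> ACC=-2
Event 2 (INT 0): INT 0 arrives: push (MAIN, PC=1), enter IRQ0 at PC=0 (depth now 1)
Event 3 (EXEC): [IRQ0] PC=0: DEC 1 -> ACC=-3
Event 4 (INT 0): INT 0 arrives: push (IRQ0, PC=1), enter IRQ0 at PC=0 (depth now 2)
Event 5 (EXEC): [IRQ0] PC=0: DEC 1 -> ACC=-4
Event 6 (EXEC): [IRQ0] PC=1: INC 1 -> ACC=-3
Event 7 (EXEC): [IRQ0] PC=2: DEC 2 -> ACC=-5
Event 8 (EXEC): [IRQ0] PC=3: IRET -> resume IRQ0 at PC=1 (depth now 1)
Event 9 (EXEC): [IRQ0] PC=1: INC 1 -> ACC=-4
Event 10 (EXEC): [IRQ0] PC=2: DEC 2 -> ACC=-6
Event 11 (EXEC): [IRQ0] PC=3: IRET -> resume MAIN at PC=1 (depth now 0)
Event 12 (EXEC): [MAIN] PC=1: INC 1 -> ACC=-5
Event 13 (INT 0): INT 0 arrives: push (MAIN, PC=2), enter IRQ0 at PC=0 (depth now 1)
Event 14 (EXEC): [IRQ0] PC=0: DEC 1 -> ACC=-6
Event 15 (EXEC): [IRQ0] PC=1: INC 1 -> ACC=-5
Event 16 (EXEC): [IRQ0] PC=2: DEC 2 -> ACC=-7
Event 17 (EXEC): [IRQ0] PC=3: IRET -> resume MAIN at PC=2 (depth now 0)
Event 18 (INT 0): INT 0 arrives: push (MAIN, PC=2), enter IRQ0 at PC=0 (depth now 1)
Event 19 (EXEC): [IRQ0] PC=0: DEC 1 -> ACC=-8
Event 20 (INT 0): INT 0 arrives: push (IRQ0, PC=1), enter IRQ0 at PC=0 (depth now 2)
Event 21 (EXEC): [IRQ0] PC=0: DEC 1 -> ACC=-9
Event 22 (EXEC): [IRQ0] PC=1: INC 1 -> ACC=-8
Event 23 (EXEC): [IRQ0] PC=2: DEC 2 -> ACC=-10
Event 24 (EXEC): [IRQ0] PC=3: IRET -> resume IRQ0 at PC=1 (depth now 1)
Event 25 (EXEC): [IRQ0] PC=1: INC 1 -> ACC=-9
Event 26 (EXEC): [IRQ0] PC=2: DEC 2 -> ACC=-11
Event 27 (EXEC): [IRQ0] PC=3: IRET -> resume MAIN at PC=2 (depth now 0)
Event 28 (EXEC): [MAIN] PC=2: INC 2 -> ACC=-9
Event 29 (EXEC): [MAIN] PC=3: NOP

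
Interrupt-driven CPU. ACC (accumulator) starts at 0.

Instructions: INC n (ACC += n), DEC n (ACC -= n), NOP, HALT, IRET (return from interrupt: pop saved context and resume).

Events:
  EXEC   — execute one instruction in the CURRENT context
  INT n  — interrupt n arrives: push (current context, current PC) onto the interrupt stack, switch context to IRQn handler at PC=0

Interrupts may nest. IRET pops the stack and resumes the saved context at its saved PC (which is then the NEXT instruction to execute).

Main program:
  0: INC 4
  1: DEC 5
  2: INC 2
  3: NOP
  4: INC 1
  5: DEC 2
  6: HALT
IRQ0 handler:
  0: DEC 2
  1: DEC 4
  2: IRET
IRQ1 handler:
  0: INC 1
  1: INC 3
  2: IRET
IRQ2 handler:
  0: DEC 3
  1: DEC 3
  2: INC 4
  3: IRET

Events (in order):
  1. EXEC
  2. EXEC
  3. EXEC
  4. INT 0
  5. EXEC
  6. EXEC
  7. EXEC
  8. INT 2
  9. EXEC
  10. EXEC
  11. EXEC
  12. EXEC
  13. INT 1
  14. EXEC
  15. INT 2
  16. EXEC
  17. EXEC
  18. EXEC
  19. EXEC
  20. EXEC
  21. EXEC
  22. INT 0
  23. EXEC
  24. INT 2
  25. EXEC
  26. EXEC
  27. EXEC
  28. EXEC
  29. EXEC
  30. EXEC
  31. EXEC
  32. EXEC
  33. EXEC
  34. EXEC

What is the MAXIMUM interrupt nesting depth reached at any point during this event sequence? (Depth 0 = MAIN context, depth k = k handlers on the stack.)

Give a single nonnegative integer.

Answer: 2

Derivation:
Event 1 (EXEC): [MAIN] PC=0: INC 4 -> ACC=4 [depth=0]
Event 2 (EXEC): [MAIN] PC=1: DEC 5 -> ACC=-1 [depth=0]
Event 3 (EXEC): [MAIN] PC=2: INC 2 -> ACC=1 [depth=0]
Event 4 (INT 0): INT 0 arrives: push (MAIN, PC=3), enter IRQ0 at PC=0 (depth now 1) [depth=1]
Event 5 (EXEC): [IRQ0] PC=0: DEC 2 -> ACC=-1 [depth=1]
Event 6 (EXEC): [IRQ0] PC=1: DEC 4 -> ACC=-5 [depth=1]
Event 7 (EXEC): [IRQ0] PC=2: IRET -> resume MAIN at PC=3 (depth now 0) [depth=0]
Event 8 (INT 2): INT 2 arrives: push (MAIN, PC=3), enter IRQ2 at PC=0 (depth now 1) [depth=1]
Event 9 (EXEC): [IRQ2] PC=0: DEC 3 -> ACC=-8 [depth=1]
Event 10 (EXEC): [IRQ2] PC=1: DEC 3 -> ACC=-11 [depth=1]
Event 11 (EXEC): [IRQ2] PC=2: INC 4 -> ACC=-7 [depth=1]
Event 12 (EXEC): [IRQ2] PC=3: IRET -> resume MAIN at PC=3 (depth now 0) [depth=0]
Event 13 (INT 1): INT 1 arrives: push (MAIN, PC=3), enter IRQ1 at PC=0 (depth now 1) [depth=1]
Event 14 (EXEC): [IRQ1] PC=0: INC 1 -> ACC=-6 [depth=1]
Event 15 (INT 2): INT 2 arrives: push (IRQ1, PC=1), enter IRQ2 at PC=0 (depth now 2) [depth=2]
Event 16 (EXEC): [IRQ2] PC=0: DEC 3 -> ACC=-9 [depth=2]
Event 17 (EXEC): [IRQ2] PC=1: DEC 3 -> ACC=-12 [depth=2]
Event 18 (EXEC): [IRQ2] PC=2: INC 4 -> ACC=-8 [depth=2]
Event 19 (EXEC): [IRQ2] PC=3: IRET -> resume IRQ1 at PC=1 (depth now 1) [depth=1]
Event 20 (EXEC): [IRQ1] PC=1: INC 3 -> ACC=-5 [depth=1]
Event 21 (EXEC): [IRQ1] PC=2: IRET -> resume MAIN at PC=3 (depth now 0) [depth=0]
Event 22 (INT 0): INT 0 arrives: push (MAIN, PC=3), enter IRQ0 at PC=0 (depth now 1) [depth=1]
Event 23 (EXEC): [IRQ0] PC=0: DEC 2 -> ACC=-7 [depth=1]
Event 24 (INT 2): INT 2 arrives: push (IRQ0, PC=1), enter IRQ2 at PC=0 (depth now 2) [depth=2]
Event 25 (EXEC): [IRQ2] PC=0: DEC 3 -> ACC=-10 [depth=2]
Event 26 (EXEC): [IRQ2] PC=1: DEC 3 -> ACC=-13 [depth=2]
Event 27 (EXEC): [IRQ2] PC=2: INC 4 -> ACC=-9 [depth=2]
Event 28 (EXEC): [IRQ2] PC=3: IRET -> resume IRQ0 at PC=1 (depth now 1) [depth=1]
Event 29 (EXEC): [IRQ0] PC=1: DEC 4 -> ACC=-13 [depth=1]
Event 30 (EXEC): [IRQ0] PC=2: IRET -> resume MAIN at PC=3 (depth now 0) [depth=0]
Event 31 (EXEC): [MAIN] PC=3: NOP [depth=0]
Event 32 (EXEC): [MAIN] PC=4: INC 1 -> ACC=-12 [depth=0]
Event 33 (EXEC): [MAIN] PC=5: DEC 2 -> ACC=-14 [depth=0]
Event 34 (EXEC): [MAIN] PC=6: HALT [depth=0]
Max depth observed: 2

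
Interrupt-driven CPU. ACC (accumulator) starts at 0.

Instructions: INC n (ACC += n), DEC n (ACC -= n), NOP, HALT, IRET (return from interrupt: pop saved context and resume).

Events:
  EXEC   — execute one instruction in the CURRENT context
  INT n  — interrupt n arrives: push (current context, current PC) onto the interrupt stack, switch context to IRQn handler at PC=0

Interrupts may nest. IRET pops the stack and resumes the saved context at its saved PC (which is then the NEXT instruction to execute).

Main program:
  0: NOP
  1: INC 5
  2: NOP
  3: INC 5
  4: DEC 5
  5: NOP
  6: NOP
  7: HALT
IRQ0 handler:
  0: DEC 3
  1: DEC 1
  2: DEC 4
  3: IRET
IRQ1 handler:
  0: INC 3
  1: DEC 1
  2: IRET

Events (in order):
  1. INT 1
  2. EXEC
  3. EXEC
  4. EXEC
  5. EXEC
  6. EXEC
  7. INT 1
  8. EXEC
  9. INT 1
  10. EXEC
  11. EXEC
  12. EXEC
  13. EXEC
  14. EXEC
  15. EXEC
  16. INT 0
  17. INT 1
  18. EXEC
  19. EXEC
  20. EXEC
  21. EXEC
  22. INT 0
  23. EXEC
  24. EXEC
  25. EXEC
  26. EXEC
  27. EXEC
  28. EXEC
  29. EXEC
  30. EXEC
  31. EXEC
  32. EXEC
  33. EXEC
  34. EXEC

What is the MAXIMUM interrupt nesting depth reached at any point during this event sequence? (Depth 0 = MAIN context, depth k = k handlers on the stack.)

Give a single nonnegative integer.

Answer: 2

Derivation:
Event 1 (INT 1): INT 1 arrives: push (MAIN, PC=0), enter IRQ1 at PC=0 (depth now 1) [depth=1]
Event 2 (EXEC): [IRQ1] PC=0: INC 3 -> ACC=3 [depth=1]
Event 3 (EXEC): [IRQ1] PC=1: DEC 1 -> ACC=2 [depth=1]
Event 4 (EXEC): [IRQ1] PC=2: IRET -> resume MAIN at PC=0 (depth now 0) [depth=0]
Event 5 (EXEC): [MAIN] PC=0: NOP [depth=0]
Event 6 (EXEC): [MAIN] PC=1: INC 5 -> ACC=7 [depth=0]
Event 7 (INT 1): INT 1 arrives: push (MAIN, PC=2), enter IRQ1 at PC=0 (depth now 1) [depth=1]
Event 8 (EXEC): [IRQ1] PC=0: INC 3 -> ACC=10 [depth=1]
Event 9 (INT 1): INT 1 arrives: push (IRQ1, PC=1), enter IRQ1 at PC=0 (depth now 2) [depth=2]
Event 10 (EXEC): [IRQ1] PC=0: INC 3 -> ACC=13 [depth=2]
Event 11 (EXEC): [IRQ1] PC=1: DEC 1 -> ACC=12 [depth=2]
Event 12 (EXEC): [IRQ1] PC=2: IRET -> resume IRQ1 at PC=1 (depth now 1) [depth=1]
Event 13 (EXEC): [IRQ1] PC=1: DEC 1 -> ACC=11 [depth=1]
Event 14 (EXEC): [IRQ1] PC=2: IRET -> resume MAIN at PC=2 (depth now 0) [depth=0]
Event 15 (EXEC): [MAIN] PC=2: NOP [depth=0]
Event 16 (INT 0): INT 0 arrives: push (MAIN, PC=3), enter IRQ0 at PC=0 (depth now 1) [depth=1]
Event 17 (INT 1): INT 1 arrives: push (IRQ0, PC=0), enter IRQ1 at PC=0 (depth now 2) [depth=2]
Event 18 (EXEC): [IRQ1] PC=0: INC 3 -> ACC=14 [depth=2]
Event 19 (EXEC): [IRQ1] PC=1: DEC 1 -> ACC=13 [depth=2]
Event 20 (EXEC): [IRQ1] PC=2: IRET -> resume IRQ0 at PC=0 (depth now 1) [depth=1]
Event 21 (EXEC): [IRQ0] PC=0: DEC 3 -> ACC=10 [depth=1]
Event 22 (INT 0): INT 0 arrives: push (IRQ0, PC=1), enter IRQ0 at PC=0 (depth now 2) [depth=2]
Event 23 (EXEC): [IRQ0] PC=0: DEC 3 -> ACC=7 [depth=2]
Event 24 (EXEC): [IRQ0] PC=1: DEC 1 -> ACC=6 [depth=2]
Event 25 (EXEC): [IRQ0] PC=2: DEC 4 -> ACC=2 [depth=2]
Event 26 (EXEC): [IRQ0] PC=3: IRET -> resume IRQ0 at PC=1 (depth now 1) [depth=1]
Event 27 (EXEC): [IRQ0] PC=1: DEC 1 -> ACC=1 [depth=1]
Event 28 (EXEC): [IRQ0] PC=2: DEC 4 -> ACC=-3 [depth=1]
Event 29 (EXEC): [IRQ0] PC=3: IRET -> resume MAIN at PC=3 (depth now 0) [depth=0]
Event 30 (EXEC): [MAIN] PC=3: INC 5 -> ACC=2 [depth=0]
Event 31 (EXEC): [MAIN] PC=4: DEC 5 -> ACC=-3 [depth=0]
Event 32 (EXEC): [MAIN] PC=5: NOP [depth=0]
Event 33 (EXEC): [MAIN] PC=6: NOP [depth=0]
Event 34 (EXEC): [MAIN] PC=7: HALT [depth=0]
Max depth observed: 2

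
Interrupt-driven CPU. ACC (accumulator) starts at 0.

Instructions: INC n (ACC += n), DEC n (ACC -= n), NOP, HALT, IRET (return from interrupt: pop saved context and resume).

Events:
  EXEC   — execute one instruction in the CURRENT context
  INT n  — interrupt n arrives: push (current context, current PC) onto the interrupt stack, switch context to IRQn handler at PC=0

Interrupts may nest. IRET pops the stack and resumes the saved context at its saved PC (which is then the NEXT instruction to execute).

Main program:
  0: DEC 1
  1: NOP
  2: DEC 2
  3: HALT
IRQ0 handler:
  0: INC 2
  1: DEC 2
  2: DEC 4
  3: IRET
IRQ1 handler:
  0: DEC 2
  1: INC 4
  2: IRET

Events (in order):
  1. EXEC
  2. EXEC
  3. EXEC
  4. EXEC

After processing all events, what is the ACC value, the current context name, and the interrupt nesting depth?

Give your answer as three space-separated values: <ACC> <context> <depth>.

Event 1 (EXEC): [MAIN] PC=0: DEC 1 -> ACC=-1
Event 2 (EXEC): [MAIN] PC=1: NOP
Event 3 (EXEC): [MAIN] PC=2: DEC 2 -> ACC=-3
Event 4 (EXEC): [MAIN] PC=3: HALT

Answer: -3 MAIN 0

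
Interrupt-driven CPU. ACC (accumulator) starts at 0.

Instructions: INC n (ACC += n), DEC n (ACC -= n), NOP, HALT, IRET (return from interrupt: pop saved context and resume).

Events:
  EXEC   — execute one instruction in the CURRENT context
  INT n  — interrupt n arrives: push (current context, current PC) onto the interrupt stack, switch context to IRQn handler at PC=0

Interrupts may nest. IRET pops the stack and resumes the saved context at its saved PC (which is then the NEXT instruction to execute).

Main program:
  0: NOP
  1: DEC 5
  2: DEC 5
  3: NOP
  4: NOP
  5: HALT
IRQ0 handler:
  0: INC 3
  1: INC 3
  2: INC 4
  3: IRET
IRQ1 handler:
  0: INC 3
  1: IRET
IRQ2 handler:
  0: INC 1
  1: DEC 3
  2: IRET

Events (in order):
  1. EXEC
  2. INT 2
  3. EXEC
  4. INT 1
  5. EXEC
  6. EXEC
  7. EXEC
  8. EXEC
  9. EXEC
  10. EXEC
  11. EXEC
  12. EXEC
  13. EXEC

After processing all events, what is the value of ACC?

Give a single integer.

Answer: -9

Derivation:
Event 1 (EXEC): [MAIN] PC=0: NOP
Event 2 (INT 2): INT 2 arrives: push (MAIN, PC=1), enter IRQ2 at PC=0 (depth now 1)
Event 3 (EXEC): [IRQ2] PC=0: INC 1 -> ACC=1
Event 4 (INT 1): INT 1 arrives: push (IRQ2, PC=1), enter IRQ1 at PC=0 (depth now 2)
Event 5 (EXEC): [IRQ1] PC=0: INC 3 -> ACC=4
Event 6 (EXEC): [IRQ1] PC=1: IRET -> resume IRQ2 at PC=1 (depth now 1)
Event 7 (EXEC): [IRQ2] PC=1: DEC 3 -> ACC=1
Event 8 (EXEC): [IRQ2] PC=2: IRET -> resume MAIN at PC=1 (depth now 0)
Event 9 (EXEC): [MAIN] PC=1: DEC 5 -> ACC=-4
Event 10 (EXEC): [MAIN] PC=2: DEC 5 -> ACC=-9
Event 11 (EXEC): [MAIN] PC=3: NOP
Event 12 (EXEC): [MAIN] PC=4: NOP
Event 13 (EXEC): [MAIN] PC=5: HALT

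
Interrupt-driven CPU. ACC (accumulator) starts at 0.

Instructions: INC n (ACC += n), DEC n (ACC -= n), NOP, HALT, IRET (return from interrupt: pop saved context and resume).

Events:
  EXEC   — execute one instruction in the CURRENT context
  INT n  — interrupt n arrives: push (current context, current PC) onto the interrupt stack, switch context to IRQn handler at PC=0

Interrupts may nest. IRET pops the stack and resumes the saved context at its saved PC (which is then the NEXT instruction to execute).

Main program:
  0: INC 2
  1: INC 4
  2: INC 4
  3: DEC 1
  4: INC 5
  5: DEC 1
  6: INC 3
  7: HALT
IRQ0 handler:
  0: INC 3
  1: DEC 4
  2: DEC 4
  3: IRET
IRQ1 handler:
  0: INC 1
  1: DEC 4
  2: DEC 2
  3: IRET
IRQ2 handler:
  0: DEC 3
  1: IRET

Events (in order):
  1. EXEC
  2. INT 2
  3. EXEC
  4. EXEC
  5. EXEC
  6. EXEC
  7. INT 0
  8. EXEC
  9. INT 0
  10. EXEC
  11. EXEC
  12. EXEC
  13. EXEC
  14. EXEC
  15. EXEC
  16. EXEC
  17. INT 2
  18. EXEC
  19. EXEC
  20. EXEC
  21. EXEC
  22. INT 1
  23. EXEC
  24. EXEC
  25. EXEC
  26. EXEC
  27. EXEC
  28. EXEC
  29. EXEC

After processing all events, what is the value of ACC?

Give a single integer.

Event 1 (EXEC): [MAIN] PC=0: INC 2 -> ACC=2
Event 2 (INT 2): INT 2 arrives: push (MAIN, PC=1), enter IRQ2 at PC=0 (depth now 1)
Event 3 (EXEC): [IRQ2] PC=0: DEC 3 -> ACC=-1
Event 4 (EXEC): [IRQ2] PC=1: IRET -> resume MAIN at PC=1 (depth now 0)
Event 5 (EXEC): [MAIN] PC=1: INC 4 -> ACC=3
Event 6 (EXEC): [MAIN] PC=2: INC 4 -> ACC=7
Event 7 (INT 0): INT 0 arrives: push (MAIN, PC=3), enter IRQ0 at PC=0 (depth now 1)
Event 8 (EXEC): [IRQ0] PC=0: INC 3 -> ACC=10
Event 9 (INT 0): INT 0 arrives: push (IRQ0, PC=1), enter IRQ0 at PC=0 (depth now 2)
Event 10 (EXEC): [IRQ0] PC=0: INC 3 -> ACC=13
Event 11 (EXEC): [IRQ0] PC=1: DEC 4 -> ACC=9
Event 12 (EXEC): [IRQ0] PC=2: DEC 4 -> ACC=5
Event 13 (EXEC): [IRQ0] PC=3: IRET -> resume IRQ0 at PC=1 (depth now 1)
Event 14 (EXEC): [IRQ0] PC=1: DEC 4 -> ACC=1
Event 15 (EXEC): [IRQ0] PC=2: DEC 4 -> ACC=-3
Event 16 (EXEC): [IRQ0] PC=3: IRET -> resume MAIN at PC=3 (depth now 0)
Event 17 (INT 2): INT 2 arrives: push (MAIN, PC=3), enter IRQ2 at PC=0 (depth now 1)
Event 18 (EXEC): [IRQ2] PC=0: DEC 3 -> ACC=-6
Event 19 (EXEC): [IRQ2] PC=1: IRET -> resume MAIN at PC=3 (depth now 0)
Event 20 (EXEC): [MAIN] PC=3: DEC 1 -> ACC=-7
Event 21 (EXEC): [MAIN] PC=4: INC 5 -> ACC=-2
Event 22 (INT 1): INT 1 arrives: push (MAIN, PC=5), enter IRQ1 at PC=0 (depth now 1)
Event 23 (EXEC): [IRQ1] PC=0: INC 1 -> ACC=-1
Event 24 (EXEC): [IRQ1] PC=1: DEC 4 -> ACC=-5
Event 25 (EXEC): [IRQ1] PC=2: DEC 2 -> ACC=-7
Event 26 (EXEC): [IRQ1] PC=3: IRET -> resume MAIN at PC=5 (depth now 0)
Event 27 (EXEC): [MAIN] PC=5: DEC 1 -> ACC=-8
Event 28 (EXEC): [MAIN] PC=6: INC 3 -> ACC=-5
Event 29 (EXEC): [MAIN] PC=7: HALT

Answer: -5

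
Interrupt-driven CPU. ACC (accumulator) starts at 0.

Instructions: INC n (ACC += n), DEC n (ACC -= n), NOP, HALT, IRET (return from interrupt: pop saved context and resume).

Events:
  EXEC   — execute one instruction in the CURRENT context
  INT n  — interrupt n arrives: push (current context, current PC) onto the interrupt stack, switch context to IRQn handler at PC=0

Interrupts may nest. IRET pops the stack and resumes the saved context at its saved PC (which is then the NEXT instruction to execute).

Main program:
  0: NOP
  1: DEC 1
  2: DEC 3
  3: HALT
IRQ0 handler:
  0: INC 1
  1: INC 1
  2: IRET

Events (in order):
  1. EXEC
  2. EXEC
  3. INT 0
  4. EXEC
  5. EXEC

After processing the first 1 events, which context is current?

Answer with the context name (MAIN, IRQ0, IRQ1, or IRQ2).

Answer: MAIN

Derivation:
Event 1 (EXEC): [MAIN] PC=0: NOP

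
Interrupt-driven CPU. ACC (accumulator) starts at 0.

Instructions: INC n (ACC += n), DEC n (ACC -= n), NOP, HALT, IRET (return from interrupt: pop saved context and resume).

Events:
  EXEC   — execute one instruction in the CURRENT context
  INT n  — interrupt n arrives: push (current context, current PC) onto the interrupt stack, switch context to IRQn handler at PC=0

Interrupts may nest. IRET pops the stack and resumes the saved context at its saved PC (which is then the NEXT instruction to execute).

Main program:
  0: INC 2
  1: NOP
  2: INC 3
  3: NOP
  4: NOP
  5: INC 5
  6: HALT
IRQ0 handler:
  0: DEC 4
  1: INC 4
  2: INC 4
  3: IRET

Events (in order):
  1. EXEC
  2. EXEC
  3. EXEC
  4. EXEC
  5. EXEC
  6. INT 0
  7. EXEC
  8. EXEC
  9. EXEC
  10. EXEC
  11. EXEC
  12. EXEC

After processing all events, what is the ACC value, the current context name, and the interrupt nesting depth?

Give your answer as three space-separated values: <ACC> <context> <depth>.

Event 1 (EXEC): [MAIN] PC=0: INC 2 -> ACC=2
Event 2 (EXEC): [MAIN] PC=1: NOP
Event 3 (EXEC): [MAIN] PC=2: INC 3 -> ACC=5
Event 4 (EXEC): [MAIN] PC=3: NOP
Event 5 (EXEC): [MAIN] PC=4: NOP
Event 6 (INT 0): INT 0 arrives: push (MAIN, PC=5), enter IRQ0 at PC=0 (depth now 1)
Event 7 (EXEC): [IRQ0] PC=0: DEC 4 -> ACC=1
Event 8 (EXEC): [IRQ0] PC=1: INC 4 -> ACC=5
Event 9 (EXEC): [IRQ0] PC=2: INC 4 -> ACC=9
Event 10 (EXEC): [IRQ0] PC=3: IRET -> resume MAIN at PC=5 (depth now 0)
Event 11 (EXEC): [MAIN] PC=5: INC 5 -> ACC=14
Event 12 (EXEC): [MAIN] PC=6: HALT

Answer: 14 MAIN 0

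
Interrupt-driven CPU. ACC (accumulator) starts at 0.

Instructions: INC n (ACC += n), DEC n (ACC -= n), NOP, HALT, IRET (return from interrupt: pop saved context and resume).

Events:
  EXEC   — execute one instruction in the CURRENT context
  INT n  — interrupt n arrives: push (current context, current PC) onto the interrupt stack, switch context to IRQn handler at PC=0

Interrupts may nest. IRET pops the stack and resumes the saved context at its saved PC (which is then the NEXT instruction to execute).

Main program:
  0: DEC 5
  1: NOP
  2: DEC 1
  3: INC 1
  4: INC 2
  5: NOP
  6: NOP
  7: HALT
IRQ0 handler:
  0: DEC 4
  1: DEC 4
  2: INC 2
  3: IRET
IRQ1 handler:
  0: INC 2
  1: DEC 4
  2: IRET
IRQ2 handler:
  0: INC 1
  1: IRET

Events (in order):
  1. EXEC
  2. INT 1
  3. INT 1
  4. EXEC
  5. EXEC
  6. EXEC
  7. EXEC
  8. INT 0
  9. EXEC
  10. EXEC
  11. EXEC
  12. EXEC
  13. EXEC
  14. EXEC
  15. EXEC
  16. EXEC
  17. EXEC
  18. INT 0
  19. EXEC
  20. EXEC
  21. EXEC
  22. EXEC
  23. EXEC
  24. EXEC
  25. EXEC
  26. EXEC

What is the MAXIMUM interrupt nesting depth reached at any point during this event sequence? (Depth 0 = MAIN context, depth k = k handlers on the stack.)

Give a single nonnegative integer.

Answer: 2

Derivation:
Event 1 (EXEC): [MAIN] PC=0: DEC 5 -> ACC=-5 [depth=0]
Event 2 (INT 1): INT 1 arrives: push (MAIN, PC=1), enter IRQ1 at PC=0 (depth now 1) [depth=1]
Event 3 (INT 1): INT 1 arrives: push (IRQ1, PC=0), enter IRQ1 at PC=0 (depth now 2) [depth=2]
Event 4 (EXEC): [IRQ1] PC=0: INC 2 -> ACC=-3 [depth=2]
Event 5 (EXEC): [IRQ1] PC=1: DEC 4 -> ACC=-7 [depth=2]
Event 6 (EXEC): [IRQ1] PC=2: IRET -> resume IRQ1 at PC=0 (depth now 1) [depth=1]
Event 7 (EXEC): [IRQ1] PC=0: INC 2 -> ACC=-5 [depth=1]
Event 8 (INT 0): INT 0 arrives: push (IRQ1, PC=1), enter IRQ0 at PC=0 (depth now 2) [depth=2]
Event 9 (EXEC): [IRQ0] PC=0: DEC 4 -> ACC=-9 [depth=2]
Event 10 (EXEC): [IRQ0] PC=1: DEC 4 -> ACC=-13 [depth=2]
Event 11 (EXEC): [IRQ0] PC=2: INC 2 -> ACC=-11 [depth=2]
Event 12 (EXEC): [IRQ0] PC=3: IRET -> resume IRQ1 at PC=1 (depth now 1) [depth=1]
Event 13 (EXEC): [IRQ1] PC=1: DEC 4 -> ACC=-15 [depth=1]
Event 14 (EXEC): [IRQ1] PC=2: IRET -> resume MAIN at PC=1 (depth now 0) [depth=0]
Event 15 (EXEC): [MAIN] PC=1: NOP [depth=0]
Event 16 (EXEC): [MAIN] PC=2: DEC 1 -> ACC=-16 [depth=0]
Event 17 (EXEC): [MAIN] PC=3: INC 1 -> ACC=-15 [depth=0]
Event 18 (INT 0): INT 0 arrives: push (MAIN, PC=4), enter IRQ0 at PC=0 (depth now 1) [depth=1]
Event 19 (EXEC): [IRQ0] PC=0: DEC 4 -> ACC=-19 [depth=1]
Event 20 (EXEC): [IRQ0] PC=1: DEC 4 -> ACC=-23 [depth=1]
Event 21 (EXEC): [IRQ0] PC=2: INC 2 -> ACC=-21 [depth=1]
Event 22 (EXEC): [IRQ0] PC=3: IRET -> resume MAIN at PC=4 (depth now 0) [depth=0]
Event 23 (EXEC): [MAIN] PC=4: INC 2 -> ACC=-19 [depth=0]
Event 24 (EXEC): [MAIN] PC=5: NOP [depth=0]
Event 25 (EXEC): [MAIN] PC=6: NOP [depth=0]
Event 26 (EXEC): [MAIN] PC=7: HALT [depth=0]
Max depth observed: 2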